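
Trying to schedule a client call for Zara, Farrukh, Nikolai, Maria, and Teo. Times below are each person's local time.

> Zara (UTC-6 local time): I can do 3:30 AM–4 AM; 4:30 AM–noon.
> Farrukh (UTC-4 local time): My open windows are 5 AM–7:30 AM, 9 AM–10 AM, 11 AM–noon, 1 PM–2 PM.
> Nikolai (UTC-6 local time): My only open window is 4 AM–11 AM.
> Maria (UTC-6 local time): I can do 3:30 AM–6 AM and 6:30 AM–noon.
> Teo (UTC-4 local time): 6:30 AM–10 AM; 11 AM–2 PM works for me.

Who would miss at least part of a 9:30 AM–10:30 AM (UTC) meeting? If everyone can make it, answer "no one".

Zara in UTC: 09:30-10:00, 10:30-18:00 (add 6h to convert from UTC-6).
Farrukh in UTC: 09:00-11:30, 13:00-14:00, 15:00-16:00, 17:00-18:00 (add 4h to convert from UTC-4).
Nikolai in UTC: 10:00-17:00 (add 6h to convert from UTC-6).
Maria in UTC: 09:30-12:00, 12:30-18:00 (add 6h to convert from UTC-6).
Teo in UTC: 10:30-14:00, 15:00-18:00 (add 4h to convert from UTC-4).
Zara: not fully free for 09:30-10:30. Farrukh: free for 09:30-10:30. Nikolai: not fully free for 09:30-10:30. Maria: free for 09:30-10:30. Teo: not fully free for 09:30-10:30.

Nikolai, Teo, Zara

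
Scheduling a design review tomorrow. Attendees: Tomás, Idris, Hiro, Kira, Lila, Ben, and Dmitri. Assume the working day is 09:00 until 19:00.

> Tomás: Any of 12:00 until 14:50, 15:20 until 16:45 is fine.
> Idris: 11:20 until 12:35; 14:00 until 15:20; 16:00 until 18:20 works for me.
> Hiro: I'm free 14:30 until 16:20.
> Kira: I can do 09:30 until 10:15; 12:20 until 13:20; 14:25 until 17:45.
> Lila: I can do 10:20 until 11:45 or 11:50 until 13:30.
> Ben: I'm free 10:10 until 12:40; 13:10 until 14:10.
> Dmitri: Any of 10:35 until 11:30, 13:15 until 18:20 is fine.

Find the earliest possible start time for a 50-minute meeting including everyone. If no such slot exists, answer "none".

none

Tomás ∩ Idris: 12:00-12:35, 14:00-14:50, 16:00-16:45.
Tomás ∩ Idris ∩ Hiro: 14:30-14:50, 16:00-16:20.
Tomás ∩ Idris ∩ Hiro ∩ Kira: 14:30-14:50, 16:00-16:20.
Tomás ∩ Idris ∩ Hiro ∩ Kira ∩ Lila: ∅.
Tomás ∩ Idris ∩ Hiro ∩ Kira ∩ Lila ∩ Ben: ∅.
Tomás ∩ Idris ∩ Hiro ∩ Kira ∩ Lila ∩ Ben ∩ Dmitri: ∅.
There is no time when everyone is free.
No common window is at least 50 minutes long.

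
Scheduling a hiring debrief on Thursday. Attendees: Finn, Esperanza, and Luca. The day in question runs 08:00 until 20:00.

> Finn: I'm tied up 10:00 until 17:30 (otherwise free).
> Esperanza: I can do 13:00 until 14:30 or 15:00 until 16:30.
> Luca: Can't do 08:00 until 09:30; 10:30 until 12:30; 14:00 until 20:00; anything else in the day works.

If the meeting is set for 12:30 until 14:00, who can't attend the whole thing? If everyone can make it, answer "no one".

Finn free: 08:00-10:00, 17:30-20:00 (invert busy blocks within the working day).
Esperanza free: 13:00-14:30, 15:00-16:30.
Luca free: 09:30-10:30, 12:30-14:00 (invert busy blocks within the working day).
Finn: not fully free for 12:30-14:00. Esperanza: not fully free for 12:30-14:00. Luca: free for 12:30-14:00.

Esperanza, Finn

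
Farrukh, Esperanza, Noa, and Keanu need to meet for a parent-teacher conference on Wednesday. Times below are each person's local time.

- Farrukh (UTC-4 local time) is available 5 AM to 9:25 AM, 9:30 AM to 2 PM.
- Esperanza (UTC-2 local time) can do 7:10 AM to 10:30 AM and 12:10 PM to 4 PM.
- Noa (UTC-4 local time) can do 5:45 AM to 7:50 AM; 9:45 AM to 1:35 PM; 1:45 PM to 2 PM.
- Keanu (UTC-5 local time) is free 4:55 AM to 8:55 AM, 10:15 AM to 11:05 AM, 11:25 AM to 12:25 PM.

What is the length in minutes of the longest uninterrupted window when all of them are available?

115

Farrukh in UTC: 09:00-13:25, 13:30-18:00 (add 4h to convert from UTC-4).
Esperanza in UTC: 09:10-12:30, 14:10-18:00 (add 2h to convert from UTC-2).
Noa in UTC: 09:45-11:50, 13:45-17:35, 17:45-18:00 (add 4h to convert from UTC-4).
Keanu in UTC: 09:55-13:55, 15:15-16:05, 16:25-17:25 (add 5h to convert from UTC-5).
Farrukh ∩ Esperanza: 09:10-12:30, 14:10-18:00.
Farrukh ∩ Esperanza ∩ Noa: 09:45-11:50, 14:10-17:35, 17:45-18:00.
Farrukh ∩ Esperanza ∩ Noa ∩ Keanu: 09:55-11:50, 15:15-16:05, 16:25-17:25.
So the common availability across everyone is 09:55-11:50, 15:15-16:05, 16:25-17:25.
The longest is 09:55-11:50 at 115 minutes.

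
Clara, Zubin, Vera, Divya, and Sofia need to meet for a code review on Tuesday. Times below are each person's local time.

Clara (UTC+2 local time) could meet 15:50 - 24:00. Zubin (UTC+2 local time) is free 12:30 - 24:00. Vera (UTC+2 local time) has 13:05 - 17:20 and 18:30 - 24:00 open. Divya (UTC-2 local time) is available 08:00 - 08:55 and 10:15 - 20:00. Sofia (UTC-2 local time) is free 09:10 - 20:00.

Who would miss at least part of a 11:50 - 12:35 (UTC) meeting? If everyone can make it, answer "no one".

Clara, Divya

Clara in UTC: 13:50-22:00 (subtract 2h to convert from UTC+2).
Zubin in UTC: 10:30-22:00 (subtract 2h to convert from UTC+2).
Vera in UTC: 11:05-15:20, 16:30-22:00 (subtract 2h to convert from UTC+2).
Divya in UTC: 10:00-10:55, 12:15-22:00 (add 2h to convert from UTC-2).
Sofia in UTC: 11:10-22:00 (add 2h to convert from UTC-2).
Clara: not fully free for 11:50-12:35. Zubin: free for 11:50-12:35. Vera: free for 11:50-12:35. Divya: not fully free for 11:50-12:35. Sofia: free for 11:50-12:35.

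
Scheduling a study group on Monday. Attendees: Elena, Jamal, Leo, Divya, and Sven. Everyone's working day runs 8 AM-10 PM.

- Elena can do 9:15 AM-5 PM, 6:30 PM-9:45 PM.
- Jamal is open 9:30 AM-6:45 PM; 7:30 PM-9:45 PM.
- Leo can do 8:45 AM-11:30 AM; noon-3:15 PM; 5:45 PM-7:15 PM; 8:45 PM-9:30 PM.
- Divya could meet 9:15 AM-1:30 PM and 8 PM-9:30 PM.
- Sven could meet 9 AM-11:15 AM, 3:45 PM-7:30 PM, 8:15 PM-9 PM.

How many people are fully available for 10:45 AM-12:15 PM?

Elena, Jamal, and Divya can make the full 10:45-12:15 slot — that's 3.

3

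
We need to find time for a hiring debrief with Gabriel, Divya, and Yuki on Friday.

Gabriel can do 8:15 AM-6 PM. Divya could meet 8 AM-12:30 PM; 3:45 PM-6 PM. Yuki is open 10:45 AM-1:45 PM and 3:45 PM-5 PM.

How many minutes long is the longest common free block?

105

Gabriel ∩ Divya: 08:15-12:30, 15:45-18:00.
Gabriel ∩ Divya ∩ Yuki: 10:45-12:30, 15:45-17:00.
The longest is 10:45-12:30 at 105 minutes.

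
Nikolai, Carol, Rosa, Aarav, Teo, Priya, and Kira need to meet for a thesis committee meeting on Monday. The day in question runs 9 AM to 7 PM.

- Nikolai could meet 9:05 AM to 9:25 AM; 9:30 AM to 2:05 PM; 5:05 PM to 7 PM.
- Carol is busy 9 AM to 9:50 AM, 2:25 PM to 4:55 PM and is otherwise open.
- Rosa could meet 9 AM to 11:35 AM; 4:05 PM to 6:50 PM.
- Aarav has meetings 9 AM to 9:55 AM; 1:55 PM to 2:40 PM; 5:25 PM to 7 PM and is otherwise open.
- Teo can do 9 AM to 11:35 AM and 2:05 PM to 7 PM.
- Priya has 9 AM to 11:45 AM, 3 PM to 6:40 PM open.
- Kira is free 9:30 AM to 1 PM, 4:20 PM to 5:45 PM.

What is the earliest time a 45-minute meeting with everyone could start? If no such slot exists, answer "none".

09:55

Nikolai free: 09:05-09:25, 09:30-14:05, 17:05-19:00.
Carol free: 09:50-14:25, 16:55-19:00 (invert busy blocks within the working day).
Rosa free: 09:00-11:35, 16:05-18:50.
Aarav free: 09:55-13:55, 14:40-17:25 (invert busy blocks within the working day).
Teo free: 09:00-11:35, 14:05-19:00.
Priya free: 09:00-11:45, 15:00-18:40.
Kira free: 09:30-13:00, 16:20-17:45.
Nikolai ∩ Carol: 09:50-14:05, 17:05-19:00.
Nikolai ∩ Carol ∩ Rosa: 09:50-11:35, 17:05-18:50.
Nikolai ∩ Carol ∩ Rosa ∩ Aarav: 09:55-11:35, 17:05-17:25.
Nikolai ∩ Carol ∩ Rosa ∩ Aarav ∩ Teo: 09:55-11:35, 17:05-17:25.
Nikolai ∩ Carol ∩ Rosa ∩ Aarav ∩ Teo ∩ Priya: 09:55-11:35, 17:05-17:25.
Nikolai ∩ Carol ∩ Rosa ∩ Aarav ∩ Teo ∩ Priya ∩ Kira: 09:55-11:35, 17:05-17:25.
Those are the intersection windows.
The first common window of at least 45 minutes is 09:55-11:35, so the earliest start is 09:55.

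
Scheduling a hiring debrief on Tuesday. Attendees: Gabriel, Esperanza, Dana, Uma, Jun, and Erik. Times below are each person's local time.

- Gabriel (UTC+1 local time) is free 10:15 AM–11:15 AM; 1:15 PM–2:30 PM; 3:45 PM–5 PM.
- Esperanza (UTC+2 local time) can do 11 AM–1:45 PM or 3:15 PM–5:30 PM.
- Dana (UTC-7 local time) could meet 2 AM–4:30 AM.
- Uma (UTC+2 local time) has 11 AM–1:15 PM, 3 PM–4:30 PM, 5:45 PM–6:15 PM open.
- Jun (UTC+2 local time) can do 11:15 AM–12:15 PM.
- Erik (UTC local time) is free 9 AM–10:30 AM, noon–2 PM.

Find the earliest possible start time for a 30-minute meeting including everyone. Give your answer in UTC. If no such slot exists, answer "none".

Gabriel in UTC: 09:15-10:15, 12:15-13:30, 14:45-16:00 (subtract 1h to convert from UTC+1).
Esperanza in UTC: 09:00-11:45, 13:15-15:30 (subtract 2h to convert from UTC+2).
Dana in UTC: 09:00-11:30 (add 7h to convert from UTC-7).
Uma in UTC: 09:00-11:15, 13:00-14:30, 15:45-16:15 (subtract 2h to convert from UTC+2).
Jun in UTC: 09:15-10:15 (subtract 2h to convert from UTC+2).
Erik in UTC: 09:00-10:30, 12:00-14:00.
Gabriel ∩ Esperanza: 09:15-10:15, 13:15-13:30, 14:45-15:30.
Gabriel ∩ Esperanza ∩ Dana: 09:15-10:15.
Gabriel ∩ Esperanza ∩ Dana ∩ Uma: 09:15-10:15.
Gabriel ∩ Esperanza ∩ Dana ∩ Uma ∩ Jun: 09:15-10:15.
Gabriel ∩ Esperanza ∩ Dana ∩ Uma ∩ Jun ∩ Erik: 09:15-10:15.
Those are the intersection windows.
The first common window of at least 30 minutes is 09:15-10:15, so the earliest start is 09:15.

09:15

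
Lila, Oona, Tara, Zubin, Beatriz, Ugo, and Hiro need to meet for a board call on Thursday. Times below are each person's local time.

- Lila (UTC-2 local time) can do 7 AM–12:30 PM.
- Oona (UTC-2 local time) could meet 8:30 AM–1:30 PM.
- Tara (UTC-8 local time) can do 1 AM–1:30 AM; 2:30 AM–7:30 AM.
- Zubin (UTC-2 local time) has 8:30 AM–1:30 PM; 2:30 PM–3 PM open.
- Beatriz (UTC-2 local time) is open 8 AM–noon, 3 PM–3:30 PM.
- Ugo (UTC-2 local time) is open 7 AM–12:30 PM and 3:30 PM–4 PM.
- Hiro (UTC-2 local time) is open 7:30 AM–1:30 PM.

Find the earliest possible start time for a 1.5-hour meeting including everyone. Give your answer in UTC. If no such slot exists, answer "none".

Lila in UTC: 09:00-14:30 (add 2h to convert from UTC-2).
Oona in UTC: 10:30-15:30 (add 2h to convert from UTC-2).
Tara in UTC: 09:00-09:30, 10:30-15:30 (add 8h to convert from UTC-8).
Zubin in UTC: 10:30-15:30, 16:30-17:00 (add 2h to convert from UTC-2).
Beatriz in UTC: 10:00-14:00, 17:00-17:30 (add 2h to convert from UTC-2).
Ugo in UTC: 09:00-14:30, 17:30-18:00 (add 2h to convert from UTC-2).
Hiro in UTC: 09:30-15:30 (add 2h to convert from UTC-2).
Lila ∩ Oona: 10:30-14:30.
Lila ∩ Oona ∩ Tara: 10:30-14:30.
Lila ∩ Oona ∩ Tara ∩ Zubin: 10:30-14:30.
Lila ∩ Oona ∩ Tara ∩ Zubin ∩ Beatriz: 10:30-14:00.
Lila ∩ Oona ∩ Tara ∩ Zubin ∩ Beatriz ∩ Ugo: 10:30-14:00.
Lila ∩ Oona ∩ Tara ∩ Zubin ∩ Beatriz ∩ Ugo ∩ Hiro: 10:30-14:00.
The first common window of at least 90 minutes is 10:30-14:00, so the earliest start is 10:30.

10:30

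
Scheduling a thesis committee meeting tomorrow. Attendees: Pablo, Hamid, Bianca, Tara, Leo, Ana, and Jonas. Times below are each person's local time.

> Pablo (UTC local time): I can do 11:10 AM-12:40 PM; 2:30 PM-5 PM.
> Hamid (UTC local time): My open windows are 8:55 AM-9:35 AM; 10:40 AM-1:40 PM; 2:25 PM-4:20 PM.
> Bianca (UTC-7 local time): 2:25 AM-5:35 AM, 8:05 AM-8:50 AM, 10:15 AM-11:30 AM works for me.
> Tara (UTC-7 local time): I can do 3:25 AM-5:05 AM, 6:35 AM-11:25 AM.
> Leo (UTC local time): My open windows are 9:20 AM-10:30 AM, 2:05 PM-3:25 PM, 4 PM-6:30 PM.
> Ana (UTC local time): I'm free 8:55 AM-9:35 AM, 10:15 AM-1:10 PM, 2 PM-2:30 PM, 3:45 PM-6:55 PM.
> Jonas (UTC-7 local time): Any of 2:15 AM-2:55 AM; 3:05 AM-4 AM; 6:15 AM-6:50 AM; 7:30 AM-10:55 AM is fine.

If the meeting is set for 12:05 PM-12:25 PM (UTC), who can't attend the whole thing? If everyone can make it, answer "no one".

Pablo in UTC: 11:10-12:40, 14:30-17:00.
Hamid in UTC: 08:55-09:35, 10:40-13:40, 14:25-16:20.
Bianca in UTC: 09:25-12:35, 15:05-15:50, 17:15-18:30 (add 7h to convert from UTC-7).
Tara in UTC: 10:25-12:05, 13:35-18:25 (add 7h to convert from UTC-7).
Leo in UTC: 09:20-10:30, 14:05-15:25, 16:00-18:30.
Ana in UTC: 08:55-09:35, 10:15-13:10, 14:00-14:30, 15:45-18:55.
Jonas in UTC: 09:15-09:55, 10:05-11:00, 13:15-13:50, 14:30-17:55 (add 7h to convert from UTC-7).
Pablo: free for 12:05-12:25. Hamid: free for 12:05-12:25. Bianca: free for 12:05-12:25. Tara: not fully free for 12:05-12:25. Leo: not fully free for 12:05-12:25. Ana: free for 12:05-12:25. Jonas: not fully free for 12:05-12:25.

Jonas, Leo, Tara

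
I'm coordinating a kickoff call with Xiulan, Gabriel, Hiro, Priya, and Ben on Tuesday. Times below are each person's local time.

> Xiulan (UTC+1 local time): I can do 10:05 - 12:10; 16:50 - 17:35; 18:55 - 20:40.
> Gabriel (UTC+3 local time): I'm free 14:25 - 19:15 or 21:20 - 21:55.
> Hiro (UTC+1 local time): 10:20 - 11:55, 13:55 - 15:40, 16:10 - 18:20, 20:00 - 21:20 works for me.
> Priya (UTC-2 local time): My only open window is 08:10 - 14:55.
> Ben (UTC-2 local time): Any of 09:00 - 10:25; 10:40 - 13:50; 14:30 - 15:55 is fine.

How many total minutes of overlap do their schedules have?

Xiulan in UTC: 09:05-11:10, 15:50-16:35, 17:55-19:40 (subtract 1h to convert from UTC+1).
Gabriel in UTC: 11:25-16:15, 18:20-18:55 (subtract 3h to convert from UTC+3).
Hiro in UTC: 09:20-10:55, 12:55-14:40, 15:10-17:20, 19:00-20:20 (subtract 1h to convert from UTC+1).
Priya in UTC: 10:10-16:55 (add 2h to convert from UTC-2).
Ben in UTC: 11:00-12:25, 12:40-15:50, 16:30-17:55 (add 2h to convert from UTC-2).
Xiulan ∩ Gabriel: 15:50-16:15, 18:20-18:55.
Xiulan ∩ Gabriel ∩ Hiro: 15:50-16:15.
Xiulan ∩ Gabriel ∩ Hiro ∩ Priya: 15:50-16:15.
Xiulan ∩ Gabriel ∩ Hiro ∩ Priya ∩ Ben: ∅.
There is no time when everyone is free.
There is no common window, so the total is 0 minutes.

0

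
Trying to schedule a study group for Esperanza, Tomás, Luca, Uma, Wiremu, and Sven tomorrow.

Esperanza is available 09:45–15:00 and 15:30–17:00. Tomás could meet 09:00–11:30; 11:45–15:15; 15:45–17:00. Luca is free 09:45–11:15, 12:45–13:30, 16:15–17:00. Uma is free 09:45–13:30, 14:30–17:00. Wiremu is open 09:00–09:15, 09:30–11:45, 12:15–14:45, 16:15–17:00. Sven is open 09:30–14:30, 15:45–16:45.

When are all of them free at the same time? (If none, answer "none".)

Esperanza ∩ Tomás: 09:45-11:30, 11:45-15:00, 15:45-17:00.
Esperanza ∩ Tomás ∩ Luca: 09:45-11:15, 12:45-13:30, 16:15-17:00.
Esperanza ∩ Tomás ∩ Luca ∩ Uma: 09:45-11:15, 12:45-13:30, 16:15-17:00.
Esperanza ∩ Tomás ∩ Luca ∩ Uma ∩ Wiremu: 09:45-11:15, 12:45-13:30, 16:15-17:00.
Esperanza ∩ Tomás ∩ Luca ∩ Uma ∩ Wiremu ∩ Sven: 09:45-11:15, 12:45-13:30, 16:15-16:45.
So the common availability across everyone is 09:45-11:15, 12:45-13:30, 16:15-16:45.

09:45-11:15, 12:45-13:30, 16:15-16:45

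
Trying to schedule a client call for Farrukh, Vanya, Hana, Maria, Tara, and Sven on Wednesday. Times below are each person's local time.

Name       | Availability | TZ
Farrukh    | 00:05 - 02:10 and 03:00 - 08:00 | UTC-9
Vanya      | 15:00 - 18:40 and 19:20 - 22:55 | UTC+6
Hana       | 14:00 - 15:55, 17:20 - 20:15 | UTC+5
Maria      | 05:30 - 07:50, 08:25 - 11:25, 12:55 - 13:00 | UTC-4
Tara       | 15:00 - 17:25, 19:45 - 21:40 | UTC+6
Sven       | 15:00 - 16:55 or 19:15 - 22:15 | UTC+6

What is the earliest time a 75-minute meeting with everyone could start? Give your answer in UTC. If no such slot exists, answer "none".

Farrukh in UTC: 09:05-11:10, 12:00-17:00 (add 9h to convert from UTC-9).
Vanya in UTC: 09:00-12:40, 13:20-16:55 (subtract 6h to convert from UTC+6).
Hana in UTC: 09:00-10:55, 12:20-15:15 (subtract 5h to convert from UTC+5).
Maria in UTC: 09:30-11:50, 12:25-15:25, 16:55-17:00 (add 4h to convert from UTC-4).
Tara in UTC: 09:00-11:25, 13:45-15:40 (subtract 6h to convert from UTC+6).
Sven in UTC: 09:00-10:55, 13:15-16:15 (subtract 6h to convert from UTC+6).
Farrukh ∩ Vanya: 09:05-11:10, 12:00-12:40, 13:20-16:55.
Farrukh ∩ Vanya ∩ Hana: 09:05-10:55, 12:20-12:40, 13:20-15:15.
Farrukh ∩ Vanya ∩ Hana ∩ Maria: 09:30-10:55, 12:25-12:40, 13:20-15:15.
Farrukh ∩ Vanya ∩ Hana ∩ Maria ∩ Tara: 09:30-10:55, 13:45-15:15.
Farrukh ∩ Vanya ∩ Hana ∩ Maria ∩ Tara ∩ Sven: 09:30-10:55, 13:45-15:15.
Those are the intersection windows.
The first common window of at least 75 minutes is 09:30-10:55, so the earliest start is 09:30.

09:30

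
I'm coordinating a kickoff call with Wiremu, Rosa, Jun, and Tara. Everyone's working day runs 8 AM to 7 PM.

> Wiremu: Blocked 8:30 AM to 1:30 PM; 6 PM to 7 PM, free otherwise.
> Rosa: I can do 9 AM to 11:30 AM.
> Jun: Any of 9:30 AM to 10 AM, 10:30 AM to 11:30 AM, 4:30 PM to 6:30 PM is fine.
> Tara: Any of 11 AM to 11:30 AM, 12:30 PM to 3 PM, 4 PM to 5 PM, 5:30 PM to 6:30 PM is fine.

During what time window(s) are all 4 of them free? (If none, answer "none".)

Wiremu free: 08:00-08:30, 13:30-18:00 (invert busy blocks within the working day).
Rosa free: 09:00-11:30.
Jun free: 09:30-10:00, 10:30-11:30, 16:30-18:30.
Tara free: 11:00-11:30, 12:30-15:00, 16:00-17:00, 17:30-18:30.
Wiremu ∩ Rosa: ∅.
Wiremu ∩ Rosa ∩ Jun: ∅.
Wiremu ∩ Rosa ∩ Jun ∩ Tara: ∅.
There is no time when everyone is free.

none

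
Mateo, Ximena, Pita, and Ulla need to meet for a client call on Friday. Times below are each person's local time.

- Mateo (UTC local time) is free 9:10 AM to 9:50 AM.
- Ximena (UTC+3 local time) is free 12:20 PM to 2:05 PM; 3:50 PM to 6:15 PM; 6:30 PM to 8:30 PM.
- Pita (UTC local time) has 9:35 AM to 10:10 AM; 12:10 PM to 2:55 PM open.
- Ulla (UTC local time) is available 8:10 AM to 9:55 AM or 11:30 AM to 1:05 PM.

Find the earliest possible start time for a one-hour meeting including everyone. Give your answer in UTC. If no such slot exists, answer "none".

none

Mateo in UTC: 09:10-09:50.
Ximena in UTC: 09:20-11:05, 12:50-15:15, 15:30-17:30 (subtract 3h to convert from UTC+3).
Pita in UTC: 09:35-10:10, 12:10-14:55.
Ulla in UTC: 08:10-09:55, 11:30-13:05.
Mateo ∩ Ximena: 09:20-09:50.
Mateo ∩ Ximena ∩ Pita: 09:35-09:50.
Mateo ∩ Ximena ∩ Pita ∩ Ulla: 09:35-09:50.
No common window is at least 60 minutes long.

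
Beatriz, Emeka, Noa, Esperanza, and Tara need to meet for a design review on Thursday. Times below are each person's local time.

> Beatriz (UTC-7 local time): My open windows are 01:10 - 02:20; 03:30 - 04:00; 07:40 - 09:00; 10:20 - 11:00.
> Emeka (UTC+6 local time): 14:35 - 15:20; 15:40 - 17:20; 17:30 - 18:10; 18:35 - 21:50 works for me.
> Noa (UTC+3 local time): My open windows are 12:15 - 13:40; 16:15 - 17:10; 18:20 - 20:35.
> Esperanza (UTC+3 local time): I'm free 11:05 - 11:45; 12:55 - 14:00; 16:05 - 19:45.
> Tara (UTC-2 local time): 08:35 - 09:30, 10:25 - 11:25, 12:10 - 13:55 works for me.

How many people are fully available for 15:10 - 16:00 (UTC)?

Beatriz in UTC: 08:10-09:20, 10:30-11:00, 14:40-16:00, 17:20-18:00 (add 7h to convert from UTC-7).
Emeka in UTC: 08:35-09:20, 09:40-11:20, 11:30-12:10, 12:35-15:50 (subtract 6h to convert from UTC+6).
Noa in UTC: 09:15-10:40, 13:15-14:10, 15:20-17:35 (subtract 3h to convert from UTC+3).
Esperanza in UTC: 08:05-08:45, 09:55-11:00, 13:05-16:45 (subtract 3h to convert from UTC+3).
Tara in UTC: 10:35-11:30, 12:25-13:25, 14:10-15:55 (add 2h to convert from UTC-2).
Beatriz and Esperanza can make the full 15:10-16:00 slot — that's 2.

2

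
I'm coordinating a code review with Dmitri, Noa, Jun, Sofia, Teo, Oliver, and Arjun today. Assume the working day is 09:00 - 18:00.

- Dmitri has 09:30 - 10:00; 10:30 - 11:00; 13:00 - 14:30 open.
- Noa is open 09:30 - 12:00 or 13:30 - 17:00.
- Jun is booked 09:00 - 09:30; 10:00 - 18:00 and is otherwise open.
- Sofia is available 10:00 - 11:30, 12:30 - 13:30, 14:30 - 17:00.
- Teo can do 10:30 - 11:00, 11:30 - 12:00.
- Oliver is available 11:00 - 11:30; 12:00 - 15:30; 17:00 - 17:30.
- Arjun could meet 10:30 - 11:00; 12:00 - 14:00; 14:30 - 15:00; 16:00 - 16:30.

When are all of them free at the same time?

none

Dmitri free: 09:30-10:00, 10:30-11:00, 13:00-14:30.
Noa free: 09:30-12:00, 13:30-17:00.
Jun free: 09:30-10:00 (invert busy blocks within the working day).
Sofia free: 10:00-11:30, 12:30-13:30, 14:30-17:00.
Teo free: 10:30-11:00, 11:30-12:00.
Oliver free: 11:00-11:30, 12:00-15:30, 17:00-17:30.
Arjun free: 10:30-11:00, 12:00-14:00, 14:30-15:00, 16:00-16:30.
Dmitri ∩ Noa: 09:30-10:00, 10:30-11:00, 13:30-14:30.
Dmitri ∩ Noa ∩ Jun: 09:30-10:00.
Dmitri ∩ Noa ∩ Jun ∩ Sofia: ∅.
Dmitri ∩ Noa ∩ Jun ∩ Sofia ∩ Teo: ∅.
Dmitri ∩ Noa ∩ Jun ∩ Sofia ∩ Teo ∩ Oliver: ∅.
Dmitri ∩ Noa ∩ Jun ∩ Sofia ∩ Teo ∩ Oliver ∩ Arjun: ∅.
There is no time when everyone is free.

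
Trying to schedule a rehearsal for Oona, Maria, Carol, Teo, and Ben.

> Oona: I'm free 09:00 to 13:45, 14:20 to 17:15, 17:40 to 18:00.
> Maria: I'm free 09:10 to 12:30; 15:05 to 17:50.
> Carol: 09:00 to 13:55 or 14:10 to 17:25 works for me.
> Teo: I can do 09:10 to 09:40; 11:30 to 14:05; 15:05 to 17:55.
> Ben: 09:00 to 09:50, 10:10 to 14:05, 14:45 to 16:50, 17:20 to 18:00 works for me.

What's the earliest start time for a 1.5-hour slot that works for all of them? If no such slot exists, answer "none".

15:05

Oona ∩ Maria: 09:10-12:30, 15:05-17:15, 17:40-17:50.
Oona ∩ Maria ∩ Carol: 09:10-12:30, 15:05-17:15.
Oona ∩ Maria ∩ Carol ∩ Teo: 09:10-09:40, 11:30-12:30, 15:05-17:15.
Oona ∩ Maria ∩ Carol ∩ Teo ∩ Ben: 09:10-09:40, 11:30-12:30, 15:05-16:50.
The first common window of at least 90 minutes is 15:05-16:50, so the earliest start is 15:05.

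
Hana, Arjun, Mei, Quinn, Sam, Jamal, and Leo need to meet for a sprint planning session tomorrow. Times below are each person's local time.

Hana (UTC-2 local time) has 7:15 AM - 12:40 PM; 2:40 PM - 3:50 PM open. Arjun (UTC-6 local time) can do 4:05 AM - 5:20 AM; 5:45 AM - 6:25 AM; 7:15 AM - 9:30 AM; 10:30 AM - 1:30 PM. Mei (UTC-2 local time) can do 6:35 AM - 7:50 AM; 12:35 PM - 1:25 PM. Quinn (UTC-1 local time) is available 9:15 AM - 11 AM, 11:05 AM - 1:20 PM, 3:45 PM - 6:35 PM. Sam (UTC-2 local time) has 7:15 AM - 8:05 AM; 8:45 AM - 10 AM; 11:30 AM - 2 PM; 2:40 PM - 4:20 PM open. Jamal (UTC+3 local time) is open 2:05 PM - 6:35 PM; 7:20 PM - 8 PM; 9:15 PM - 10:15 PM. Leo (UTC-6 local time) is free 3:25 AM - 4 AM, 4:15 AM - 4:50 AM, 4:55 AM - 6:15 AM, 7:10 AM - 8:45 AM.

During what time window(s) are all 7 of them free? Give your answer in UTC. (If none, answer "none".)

Hana in UTC: 09:15-14:40, 16:40-17:50 (add 2h to convert from UTC-2).
Arjun in UTC: 10:05-11:20, 11:45-12:25, 13:15-15:30, 16:30-19:30 (add 6h to convert from UTC-6).
Mei in UTC: 08:35-09:50, 14:35-15:25 (add 2h to convert from UTC-2).
Quinn in UTC: 10:15-12:00, 12:05-14:20, 16:45-19:35 (add 1h to convert from UTC-1).
Sam in UTC: 09:15-10:05, 10:45-12:00, 13:30-16:00, 16:40-18:20 (add 2h to convert from UTC-2).
Jamal in UTC: 11:05-15:35, 16:20-17:00, 18:15-19:15 (subtract 3h to convert from UTC+3).
Leo in UTC: 09:25-10:00, 10:15-10:50, 10:55-12:15, 13:10-14:45 (add 6h to convert from UTC-6).
Hana ∩ Arjun: 10:05-11:20, 11:45-12:25, 13:15-14:40, 16:40-17:50.
Hana ∩ Arjun ∩ Mei: 14:35-14:40.
Hana ∩ Arjun ∩ Mei ∩ Quinn: ∅.
Hana ∩ Arjun ∩ Mei ∩ Quinn ∩ Sam: ∅.
Hana ∩ Arjun ∩ Mei ∩ Quinn ∩ Sam ∩ Jamal: ∅.
Hana ∩ Arjun ∩ Mei ∩ Quinn ∩ Sam ∩ Jamal ∩ Leo: ∅.
There is no time when everyone is free.

none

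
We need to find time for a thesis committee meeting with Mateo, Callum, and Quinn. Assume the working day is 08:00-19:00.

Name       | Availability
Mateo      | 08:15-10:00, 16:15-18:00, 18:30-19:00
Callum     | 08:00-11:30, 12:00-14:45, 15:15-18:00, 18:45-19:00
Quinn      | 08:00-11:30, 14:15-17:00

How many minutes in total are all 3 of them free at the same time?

150

Mateo ∩ Callum: 08:15-10:00, 16:15-18:00, 18:45-19:00.
Mateo ∩ Callum ∩ Quinn: 08:15-10:00, 16:15-17:00.
Summing the common windows: 105 + 45 = 150 minutes.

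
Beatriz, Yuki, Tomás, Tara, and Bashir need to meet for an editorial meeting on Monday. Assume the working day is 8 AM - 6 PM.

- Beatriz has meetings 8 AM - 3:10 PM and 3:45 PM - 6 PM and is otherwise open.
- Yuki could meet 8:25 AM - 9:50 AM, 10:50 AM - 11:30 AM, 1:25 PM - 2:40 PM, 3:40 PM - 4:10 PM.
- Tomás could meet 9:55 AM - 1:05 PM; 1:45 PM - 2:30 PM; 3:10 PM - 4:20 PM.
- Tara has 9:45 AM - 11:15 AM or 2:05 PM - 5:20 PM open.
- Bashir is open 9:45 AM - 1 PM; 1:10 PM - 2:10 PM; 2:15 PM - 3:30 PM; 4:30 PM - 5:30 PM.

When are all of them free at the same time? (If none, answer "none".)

Beatriz free: 15:10-15:45 (invert busy blocks within the working day).
Yuki free: 08:25-09:50, 10:50-11:30, 13:25-14:40, 15:40-16:10.
Tomás free: 09:55-13:05, 13:45-14:30, 15:10-16:20.
Tara free: 09:45-11:15, 14:05-17:20.
Bashir free: 09:45-13:00, 13:10-14:10, 14:15-15:30, 16:30-17:30.
Beatriz ∩ Yuki: 15:40-15:45.
Beatriz ∩ Yuki ∩ Tomás: 15:40-15:45.
Beatriz ∩ Yuki ∩ Tomás ∩ Tara: 15:40-15:45.
Beatriz ∩ Yuki ∩ Tomás ∩ Tara ∩ Bashir: ∅.
There is no time when everyone is free.

none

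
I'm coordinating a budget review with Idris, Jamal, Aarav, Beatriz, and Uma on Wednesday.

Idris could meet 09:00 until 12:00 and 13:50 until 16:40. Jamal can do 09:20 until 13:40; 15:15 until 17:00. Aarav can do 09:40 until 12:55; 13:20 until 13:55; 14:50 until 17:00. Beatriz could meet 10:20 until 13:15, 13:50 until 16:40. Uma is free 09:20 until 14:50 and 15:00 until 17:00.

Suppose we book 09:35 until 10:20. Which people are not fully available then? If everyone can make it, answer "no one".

Idris: free for 09:35-10:20. Jamal: free for 09:35-10:20. Aarav: not fully free for 09:35-10:20. Beatriz: not fully free for 09:35-10:20. Uma: free for 09:35-10:20.

Aarav, Beatriz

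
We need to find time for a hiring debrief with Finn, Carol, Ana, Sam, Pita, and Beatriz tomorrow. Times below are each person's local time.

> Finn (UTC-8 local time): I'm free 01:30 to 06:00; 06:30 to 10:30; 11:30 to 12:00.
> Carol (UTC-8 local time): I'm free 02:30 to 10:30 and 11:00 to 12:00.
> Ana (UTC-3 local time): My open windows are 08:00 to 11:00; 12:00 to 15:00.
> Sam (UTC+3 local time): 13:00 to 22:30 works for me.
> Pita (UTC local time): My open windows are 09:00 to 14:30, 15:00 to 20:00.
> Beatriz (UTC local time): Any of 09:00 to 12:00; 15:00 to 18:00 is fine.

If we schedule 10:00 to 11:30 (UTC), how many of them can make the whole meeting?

4

Finn in UTC: 09:30-14:00, 14:30-18:30, 19:30-20:00 (add 8h to convert from UTC-8).
Carol in UTC: 10:30-18:30, 19:00-20:00 (add 8h to convert from UTC-8).
Ana in UTC: 11:00-14:00, 15:00-18:00 (add 3h to convert from UTC-3).
Sam in UTC: 10:00-19:30 (subtract 3h to convert from UTC+3).
Pita in UTC: 09:00-14:30, 15:00-20:00.
Beatriz in UTC: 09:00-12:00, 15:00-18:00.
Finn, Sam, Pita, and Beatriz can make the full 10:00-11:30 slot — that's 4.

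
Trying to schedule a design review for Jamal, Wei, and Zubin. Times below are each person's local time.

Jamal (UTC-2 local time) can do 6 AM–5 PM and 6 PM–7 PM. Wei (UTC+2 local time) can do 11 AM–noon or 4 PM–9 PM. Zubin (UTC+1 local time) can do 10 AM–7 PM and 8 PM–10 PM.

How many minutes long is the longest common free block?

240

Jamal in UTC: 08:00-19:00, 20:00-21:00 (add 2h to convert from UTC-2).
Wei in UTC: 09:00-10:00, 14:00-19:00 (subtract 2h to convert from UTC+2).
Zubin in UTC: 09:00-18:00, 19:00-21:00 (subtract 1h to convert from UTC+1).
Jamal ∩ Wei: 09:00-10:00, 14:00-19:00.
Jamal ∩ Wei ∩ Zubin: 09:00-10:00, 14:00-18:00.
The longest is 14:00-18:00 at 240 minutes.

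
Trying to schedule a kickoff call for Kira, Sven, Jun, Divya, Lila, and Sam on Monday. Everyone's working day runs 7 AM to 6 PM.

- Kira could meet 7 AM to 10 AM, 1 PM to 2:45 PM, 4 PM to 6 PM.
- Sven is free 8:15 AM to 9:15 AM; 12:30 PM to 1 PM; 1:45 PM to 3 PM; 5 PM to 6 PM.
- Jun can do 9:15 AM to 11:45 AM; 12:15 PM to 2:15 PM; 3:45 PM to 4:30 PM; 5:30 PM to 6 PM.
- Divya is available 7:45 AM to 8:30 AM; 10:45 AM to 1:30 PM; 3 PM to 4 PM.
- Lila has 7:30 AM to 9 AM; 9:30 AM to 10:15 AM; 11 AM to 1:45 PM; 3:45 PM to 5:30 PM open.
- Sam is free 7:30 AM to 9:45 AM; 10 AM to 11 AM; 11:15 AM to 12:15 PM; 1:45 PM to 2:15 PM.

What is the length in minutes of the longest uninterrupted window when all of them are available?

0

Kira ∩ Sven: 08:15-09:15, 13:45-14:45, 17:00-18:00.
Kira ∩ Sven ∩ Jun: 13:45-14:15, 17:30-18:00.
Kira ∩ Sven ∩ Jun ∩ Divya: ∅.
Kira ∩ Sven ∩ Jun ∩ Divya ∩ Lila: ∅.
Kira ∩ Sven ∩ Jun ∩ Divya ∩ Lila ∩ Sam: ∅.
There is no time when everyone is free.
No common window exists, so the longest block is 0 minutes.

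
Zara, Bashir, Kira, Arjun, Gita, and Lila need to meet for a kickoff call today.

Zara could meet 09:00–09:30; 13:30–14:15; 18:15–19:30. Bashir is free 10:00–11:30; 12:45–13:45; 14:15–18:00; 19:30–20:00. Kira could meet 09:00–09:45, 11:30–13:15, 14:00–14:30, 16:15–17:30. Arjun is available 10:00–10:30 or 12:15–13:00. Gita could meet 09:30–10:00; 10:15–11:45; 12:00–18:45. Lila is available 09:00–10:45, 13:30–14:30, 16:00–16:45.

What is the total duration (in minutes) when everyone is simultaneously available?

0

Zara ∩ Bashir: 13:30-13:45.
Zara ∩ Bashir ∩ Kira: ∅.
Zara ∩ Bashir ∩ Kira ∩ Arjun: ∅.
Zara ∩ Bashir ∩ Kira ∩ Arjun ∩ Gita: ∅.
Zara ∩ Bashir ∩ Kira ∩ Arjun ∩ Gita ∩ Lila: ∅.
There is no time when everyone is free.
There is no common window, so the total is 0 minutes.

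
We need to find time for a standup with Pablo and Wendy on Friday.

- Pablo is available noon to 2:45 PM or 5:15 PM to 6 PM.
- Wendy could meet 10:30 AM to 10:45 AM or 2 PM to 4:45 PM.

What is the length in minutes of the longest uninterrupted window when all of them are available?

Pablo ∩ Wendy: 14:00-14:45.
The longest is 14:00-14:45 at 45 minutes.

45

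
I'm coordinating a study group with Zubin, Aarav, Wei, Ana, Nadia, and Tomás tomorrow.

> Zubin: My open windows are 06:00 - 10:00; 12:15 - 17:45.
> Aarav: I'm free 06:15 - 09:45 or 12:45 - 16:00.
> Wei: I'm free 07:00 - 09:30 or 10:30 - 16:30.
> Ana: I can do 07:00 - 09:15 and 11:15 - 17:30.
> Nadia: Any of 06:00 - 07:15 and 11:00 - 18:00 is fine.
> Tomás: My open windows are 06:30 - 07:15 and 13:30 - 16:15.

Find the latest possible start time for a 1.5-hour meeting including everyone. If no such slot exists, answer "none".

Zubin ∩ Aarav: 06:15-09:45, 12:45-16:00.
Zubin ∩ Aarav ∩ Wei: 07:00-09:30, 12:45-16:00.
Zubin ∩ Aarav ∩ Wei ∩ Ana: 07:00-09:15, 12:45-16:00.
Zubin ∩ Aarav ∩ Wei ∩ Ana ∩ Nadia: 07:00-07:15, 12:45-16:00.
Zubin ∩ Aarav ∩ Wei ∩ Ana ∩ Nadia ∩ Tomás: 07:00-07:15, 13:30-16:00.
Those are the intersection windows.
The last common window of at least 90 minutes is 13:30-16:00; a 90-minute meeting can start as late as 14:30 and still end by 16:00.

14:30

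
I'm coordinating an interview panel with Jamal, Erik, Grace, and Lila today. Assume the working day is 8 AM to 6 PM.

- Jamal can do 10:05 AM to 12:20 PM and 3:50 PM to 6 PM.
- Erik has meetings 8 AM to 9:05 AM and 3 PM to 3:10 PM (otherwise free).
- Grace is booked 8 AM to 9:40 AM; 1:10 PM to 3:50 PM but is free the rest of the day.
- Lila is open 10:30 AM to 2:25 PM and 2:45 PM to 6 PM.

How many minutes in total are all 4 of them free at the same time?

240

Jamal free: 10:05-12:20, 15:50-18:00.
Erik free: 09:05-15:00, 15:10-18:00 (invert busy blocks within the working day).
Grace free: 09:40-13:10, 15:50-18:00 (invert busy blocks within the working day).
Lila free: 10:30-14:25, 14:45-18:00.
Jamal ∩ Erik: 10:05-12:20, 15:50-18:00.
Jamal ∩ Erik ∩ Grace: 10:05-12:20, 15:50-18:00.
Jamal ∩ Erik ∩ Grace ∩ Lila: 10:30-12:20, 15:50-18:00.
So the common availability across everyone is 10:30-12:20, 15:50-18:00.
Summing the common windows: 110 + 130 = 240 minutes.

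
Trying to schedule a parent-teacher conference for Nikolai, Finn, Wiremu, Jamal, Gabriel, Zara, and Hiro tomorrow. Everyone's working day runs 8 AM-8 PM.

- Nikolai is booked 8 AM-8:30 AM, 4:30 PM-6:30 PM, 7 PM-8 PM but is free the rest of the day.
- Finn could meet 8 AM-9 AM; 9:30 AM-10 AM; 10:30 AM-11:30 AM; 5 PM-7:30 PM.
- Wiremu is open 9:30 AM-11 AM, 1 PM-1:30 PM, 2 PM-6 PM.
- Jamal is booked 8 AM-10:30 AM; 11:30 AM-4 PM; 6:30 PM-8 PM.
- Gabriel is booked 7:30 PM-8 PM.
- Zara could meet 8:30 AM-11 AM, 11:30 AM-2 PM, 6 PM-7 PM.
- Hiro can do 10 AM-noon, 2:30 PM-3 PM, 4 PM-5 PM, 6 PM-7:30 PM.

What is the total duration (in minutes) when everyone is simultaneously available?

Nikolai free: 08:30-16:30, 18:30-19:00 (invert busy blocks within the working day).
Finn free: 08:00-09:00, 09:30-10:00, 10:30-11:30, 17:00-19:30.
Wiremu free: 09:30-11:00, 13:00-13:30, 14:00-18:00.
Jamal free: 10:30-11:30, 16:00-18:30 (invert busy blocks within the working day).
Gabriel free: 08:00-19:30 (invert busy blocks within the working day).
Zara free: 08:30-11:00, 11:30-14:00, 18:00-19:00.
Hiro free: 10:00-12:00, 14:30-15:00, 16:00-17:00, 18:00-19:30.
Nikolai ∩ Finn: 08:30-09:00, 09:30-10:00, 10:30-11:30, 18:30-19:00.
Nikolai ∩ Finn ∩ Wiremu: 09:30-10:00, 10:30-11:00.
Nikolai ∩ Finn ∩ Wiremu ∩ Jamal: 10:30-11:00.
Nikolai ∩ Finn ∩ Wiremu ∩ Jamal ∩ Gabriel: 10:30-11:00.
Nikolai ∩ Finn ∩ Wiremu ∩ Jamal ∩ Gabriel ∩ Zara: 10:30-11:00.
Nikolai ∩ Finn ∩ Wiremu ∩ Jamal ∩ Gabriel ∩ Zara ∩ Hiro: 10:30-11:00.
Those are the intersection windows.
That's a single block of 30 minutes.

30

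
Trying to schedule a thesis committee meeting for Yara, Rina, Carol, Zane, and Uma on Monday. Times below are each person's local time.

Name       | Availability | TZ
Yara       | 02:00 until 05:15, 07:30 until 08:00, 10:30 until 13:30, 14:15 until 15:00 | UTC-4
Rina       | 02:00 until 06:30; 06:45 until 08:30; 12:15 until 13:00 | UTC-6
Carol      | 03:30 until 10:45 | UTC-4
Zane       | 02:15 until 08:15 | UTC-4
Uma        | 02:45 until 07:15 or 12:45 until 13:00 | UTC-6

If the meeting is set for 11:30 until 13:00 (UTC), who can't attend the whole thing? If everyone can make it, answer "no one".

Yara in UTC: 06:00-09:15, 11:30-12:00, 14:30-17:30, 18:15-19:00 (add 4h to convert from UTC-4).
Rina in UTC: 08:00-12:30, 12:45-14:30, 18:15-19:00 (add 6h to convert from UTC-6).
Carol in UTC: 07:30-14:45 (add 4h to convert from UTC-4).
Zane in UTC: 06:15-12:15 (add 4h to convert from UTC-4).
Uma in UTC: 08:45-13:15, 18:45-19:00 (add 6h to convert from UTC-6).
Yara: not fully free for 11:30-13:00. Rina: not fully free for 11:30-13:00. Carol: free for 11:30-13:00. Zane: not fully free for 11:30-13:00. Uma: free for 11:30-13:00.

Rina, Yara, Zane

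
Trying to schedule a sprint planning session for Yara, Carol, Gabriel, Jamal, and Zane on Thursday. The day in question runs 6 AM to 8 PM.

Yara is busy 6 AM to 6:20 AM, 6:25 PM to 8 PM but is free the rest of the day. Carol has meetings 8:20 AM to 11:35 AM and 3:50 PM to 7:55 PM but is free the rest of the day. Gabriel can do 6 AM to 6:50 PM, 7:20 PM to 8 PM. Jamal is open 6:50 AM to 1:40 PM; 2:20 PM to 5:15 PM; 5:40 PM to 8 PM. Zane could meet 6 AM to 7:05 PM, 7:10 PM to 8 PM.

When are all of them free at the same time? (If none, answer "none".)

06:50-08:20, 11:35-13:40, 14:20-15:50

Yara free: 06:20-18:25 (invert busy blocks within the working day).
Carol free: 06:00-08:20, 11:35-15:50, 19:55-20:00 (invert busy blocks within the working day).
Gabriel free: 06:00-18:50, 19:20-20:00.
Jamal free: 06:50-13:40, 14:20-17:15, 17:40-20:00.
Zane free: 06:00-19:05, 19:10-20:00.
Yara ∩ Carol: 06:20-08:20, 11:35-15:50.
Yara ∩ Carol ∩ Gabriel: 06:20-08:20, 11:35-15:50.
Yara ∩ Carol ∩ Gabriel ∩ Jamal: 06:50-08:20, 11:35-13:40, 14:20-15:50.
Yara ∩ Carol ∩ Gabriel ∩ Jamal ∩ Zane: 06:50-08:20, 11:35-13:40, 14:20-15:50.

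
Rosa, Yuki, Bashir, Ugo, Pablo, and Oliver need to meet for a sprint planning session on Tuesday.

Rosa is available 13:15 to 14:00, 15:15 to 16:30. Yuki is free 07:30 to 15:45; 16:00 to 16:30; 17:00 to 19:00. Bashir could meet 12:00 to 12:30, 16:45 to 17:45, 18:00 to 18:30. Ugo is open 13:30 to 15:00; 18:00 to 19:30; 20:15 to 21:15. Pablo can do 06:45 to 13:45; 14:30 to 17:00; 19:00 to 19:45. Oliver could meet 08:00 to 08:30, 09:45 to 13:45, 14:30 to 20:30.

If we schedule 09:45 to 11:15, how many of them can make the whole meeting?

Yuki, Pablo, and Oliver can make the full 09:45-11:15 slot — that's 3.

3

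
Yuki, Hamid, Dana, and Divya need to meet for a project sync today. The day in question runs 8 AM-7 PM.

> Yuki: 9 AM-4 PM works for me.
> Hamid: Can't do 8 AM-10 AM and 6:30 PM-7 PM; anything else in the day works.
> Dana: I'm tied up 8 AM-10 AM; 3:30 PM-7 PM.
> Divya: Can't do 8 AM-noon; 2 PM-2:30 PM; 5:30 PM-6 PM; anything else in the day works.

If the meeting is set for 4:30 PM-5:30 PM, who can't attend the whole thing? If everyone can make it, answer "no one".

Yuki free: 09:00-16:00.
Hamid free: 10:00-18:30 (invert busy blocks within the working day).
Dana free: 10:00-15:30 (invert busy blocks within the working day).
Divya free: 12:00-14:00, 14:30-17:30, 18:00-19:00 (invert busy blocks within the working day).
Yuki: not fully free for 16:30-17:30. Hamid: free for 16:30-17:30. Dana: not fully free for 16:30-17:30. Divya: free for 16:30-17:30.

Dana, Yuki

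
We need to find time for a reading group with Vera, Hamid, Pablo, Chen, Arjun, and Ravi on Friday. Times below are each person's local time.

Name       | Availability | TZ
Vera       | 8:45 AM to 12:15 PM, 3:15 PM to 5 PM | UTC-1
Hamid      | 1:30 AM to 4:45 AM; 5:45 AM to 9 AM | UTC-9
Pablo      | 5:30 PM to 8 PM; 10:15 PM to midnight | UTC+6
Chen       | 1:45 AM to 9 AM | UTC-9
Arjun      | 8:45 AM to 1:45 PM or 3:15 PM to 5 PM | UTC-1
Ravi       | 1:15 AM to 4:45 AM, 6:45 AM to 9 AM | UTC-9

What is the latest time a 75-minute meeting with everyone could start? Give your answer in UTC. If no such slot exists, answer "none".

16:45

Vera in UTC: 09:45-13:15, 16:15-18:00 (add 1h to convert from UTC-1).
Hamid in UTC: 10:30-13:45, 14:45-18:00 (add 9h to convert from UTC-9).
Pablo in UTC: 11:30-14:00, 16:15-18:00 (subtract 6h to convert from UTC+6).
Chen in UTC: 10:45-18:00 (add 9h to convert from UTC-9).
Arjun in UTC: 09:45-14:45, 16:15-18:00 (add 1h to convert from UTC-1).
Ravi in UTC: 10:15-13:45, 15:45-18:00 (add 9h to convert from UTC-9).
Vera ∩ Hamid: 10:30-13:15, 16:15-18:00.
Vera ∩ Hamid ∩ Pablo: 11:30-13:15, 16:15-18:00.
Vera ∩ Hamid ∩ Pablo ∩ Chen: 11:30-13:15, 16:15-18:00.
Vera ∩ Hamid ∩ Pablo ∩ Chen ∩ Arjun: 11:30-13:15, 16:15-18:00.
Vera ∩ Hamid ∩ Pablo ∩ Chen ∩ Arjun ∩ Ravi: 11:30-13:15, 16:15-18:00.
The last common window of at least 75 minutes is 16:15-18:00; a 75-minute meeting can start as late as 16:45 and still end by 18:00.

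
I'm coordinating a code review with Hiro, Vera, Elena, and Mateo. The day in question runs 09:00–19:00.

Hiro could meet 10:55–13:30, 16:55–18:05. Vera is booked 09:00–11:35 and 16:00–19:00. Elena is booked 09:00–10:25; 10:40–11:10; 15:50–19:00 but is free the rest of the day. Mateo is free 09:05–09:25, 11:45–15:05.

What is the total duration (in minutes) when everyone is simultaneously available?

105

Hiro free: 10:55-13:30, 16:55-18:05.
Vera free: 11:35-16:00 (invert busy blocks within the working day).
Elena free: 10:25-10:40, 11:10-15:50 (invert busy blocks within the working day).
Mateo free: 09:05-09:25, 11:45-15:05.
Hiro ∩ Vera: 11:35-13:30.
Hiro ∩ Vera ∩ Elena: 11:35-13:30.
Hiro ∩ Vera ∩ Elena ∩ Mateo: 11:45-13:30.
That's a single block of 105 minutes.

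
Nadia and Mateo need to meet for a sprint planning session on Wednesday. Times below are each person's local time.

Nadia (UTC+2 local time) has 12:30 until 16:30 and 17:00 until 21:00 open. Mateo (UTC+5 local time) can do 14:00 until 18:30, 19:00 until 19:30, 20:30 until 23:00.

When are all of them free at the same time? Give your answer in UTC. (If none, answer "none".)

Nadia in UTC: 10:30-14:30, 15:00-19:00 (subtract 2h to convert from UTC+2).
Mateo in UTC: 09:00-13:30, 14:00-14:30, 15:30-18:00 (subtract 5h to convert from UTC+5).
Nadia ∩ Mateo: 10:30-13:30, 14:00-14:30, 15:30-18:00.
Those are the intersection windows.

10:30-13:30, 14:00-14:30, 15:30-18:00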